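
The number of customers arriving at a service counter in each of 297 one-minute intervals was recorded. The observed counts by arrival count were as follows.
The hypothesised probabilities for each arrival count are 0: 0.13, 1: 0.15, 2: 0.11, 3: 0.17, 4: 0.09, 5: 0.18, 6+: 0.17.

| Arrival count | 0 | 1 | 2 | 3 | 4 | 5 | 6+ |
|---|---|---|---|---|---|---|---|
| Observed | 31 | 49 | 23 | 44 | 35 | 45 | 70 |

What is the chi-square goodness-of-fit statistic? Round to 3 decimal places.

17.077

Expected counts E_i = n·p_i: 297×0.13 = 38.61, 297×0.15 = 44.55, 297×0.11 = 32.67, 297×0.17 = 50.49, 297×0.09 = 26.73, 297×0.18 = 53.46, 297×0.17 = 50.49.
0: (31 − 38.61)²/38.61 = 57.9121/38.61 = 1.4999
1: (49 − 44.55)²/44.55 = 19.8025/44.55 = 0.4445
2: (23 − 32.67)²/32.67 = 93.5089/32.67 = 2.8622
3: (44 − 50.49)²/50.49 = 42.1201/50.49 = 0.8342
4: (35 − 26.73)²/26.73 = 68.3929/26.73 = 2.5587
5: (45 − 53.46)²/53.46 = 71.5716/53.46 = 1.3388
6+: (70 − 50.49)²/50.49 = 380.6401/50.49 = 7.5389
Sum = 17.077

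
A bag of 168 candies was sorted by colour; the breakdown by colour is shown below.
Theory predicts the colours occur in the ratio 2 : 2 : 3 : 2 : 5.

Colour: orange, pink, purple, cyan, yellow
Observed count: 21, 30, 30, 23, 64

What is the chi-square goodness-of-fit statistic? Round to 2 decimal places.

Ratio total = 14. Expected counts: 168×2/14 = 24, 168×2/14 = 24, 168×3/14 = 36, 168×2/14 = 24, 168×5/14 = 60.
orange: (21 − 24)²/24 = 9/24 = 0.375
pink: (30 − 24)²/24 = 36/24 = 1.500
purple: (30 − 36)²/36 = 36/36 = 1.000
cyan: (23 − 24)²/24 = 1/24 = 0.042
yellow: (64 − 60)²/60 = 16/60 = 0.267
Sum = 3.18

3.18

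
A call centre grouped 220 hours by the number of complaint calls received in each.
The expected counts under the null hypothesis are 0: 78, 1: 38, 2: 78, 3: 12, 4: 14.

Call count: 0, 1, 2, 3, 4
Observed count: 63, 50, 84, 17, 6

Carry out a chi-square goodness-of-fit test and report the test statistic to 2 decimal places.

13.79

0: (63 − 78)²/78 = 225/78 = 2.885
1: (50 − 38)²/38 = 144/38 = 3.789
2: (84 − 78)²/78 = 36/78 = 0.462
3: (17 − 12)²/12 = 25/12 = 2.083
4: (6 − 14)²/14 = 64/14 = 4.571
Sum = 13.79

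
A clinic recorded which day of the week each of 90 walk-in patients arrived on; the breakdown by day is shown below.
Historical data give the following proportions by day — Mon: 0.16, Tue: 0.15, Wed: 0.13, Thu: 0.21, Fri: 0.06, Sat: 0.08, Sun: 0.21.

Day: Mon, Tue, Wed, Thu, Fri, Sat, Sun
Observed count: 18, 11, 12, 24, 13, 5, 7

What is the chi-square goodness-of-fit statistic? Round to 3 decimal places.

Expected counts E_i = n·p_i: 90×0.16 = 14.4, 90×0.15 = 13.5, 90×0.13 = 11.7, 90×0.21 = 18.9, 90×0.06 = 5.4, 90×0.08 = 7.2, 90×0.21 = 18.9.
cat         O        E   (O−E)²/E
Mon        18     14.4     0.9000
Tue        11     13.5     0.4630
Wed        12     11.7     0.0077
Thu        24     18.9     1.3762
Fri        13      5.4    10.6963
Sat         5      7.2     0.6722
Sun         7     18.9     7.4926
Sum = 21.608

21.608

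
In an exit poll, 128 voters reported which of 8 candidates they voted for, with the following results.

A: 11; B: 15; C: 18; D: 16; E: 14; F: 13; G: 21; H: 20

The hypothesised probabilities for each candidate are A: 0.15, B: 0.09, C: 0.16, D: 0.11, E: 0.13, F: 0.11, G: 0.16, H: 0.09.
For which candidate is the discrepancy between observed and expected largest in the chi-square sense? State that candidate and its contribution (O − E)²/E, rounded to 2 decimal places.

Expected counts E_i = n·p_i: 128×0.15 = 19.2, 128×0.09 = 11.52, 128×0.16 = 20.48, 128×0.11 = 14.08, 128×0.13 = 16.64, 128×0.11 = 14.08, 128×0.16 = 20.48, 128×0.09 = 11.52.
cat         O        E   (O−E)²/E
A          11     19.2      3.502
B          15    11.52      1.051
C          18    20.48      0.300
D          16    14.08      0.262
E          14    16.64      0.419
F          13    14.08      0.083
G          21    20.48      0.013
H          20    11.52      6.242
The largest term is for H: 6.24.

H, 6.24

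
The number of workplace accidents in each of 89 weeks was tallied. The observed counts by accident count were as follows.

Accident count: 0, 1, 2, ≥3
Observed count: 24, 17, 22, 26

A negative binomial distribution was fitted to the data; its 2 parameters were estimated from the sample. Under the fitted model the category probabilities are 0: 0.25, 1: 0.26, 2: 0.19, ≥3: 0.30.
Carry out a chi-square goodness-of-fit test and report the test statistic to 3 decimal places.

3.317

Expected counts E_i = n·p_i: 89×0.25 = 22.25, 89×0.26 = 23.14, 89×0.19 = 16.91, 89×0.30 = 26.7.
0: (24 − 22.25)²/22.25 = 3.0625/22.25 = 0.1376
1: (17 − 23.14)²/23.14 = 37.6996/23.14 = 1.6292
2: (22 − 16.91)²/16.91 = 25.9081/16.91 = 1.5321
≥3: (26 − 26.7)²/26.7 = 0.49/26.7 = 0.0184
Sum = 3.317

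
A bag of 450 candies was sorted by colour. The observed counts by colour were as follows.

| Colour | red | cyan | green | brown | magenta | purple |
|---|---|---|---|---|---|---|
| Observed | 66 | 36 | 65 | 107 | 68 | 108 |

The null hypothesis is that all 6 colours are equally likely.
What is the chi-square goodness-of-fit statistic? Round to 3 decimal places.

51.520

Expected count for each of the 6 categories: 450/6 = 75.
cat          O        E   (O−E)²/E
red         66       75     1.0800
cyan        36       75    20.2800
green       65       75     1.3333
brown      107       75    13.6533
magenta     68       75     0.6533
purple     108       75    14.5200
Sum = 51.520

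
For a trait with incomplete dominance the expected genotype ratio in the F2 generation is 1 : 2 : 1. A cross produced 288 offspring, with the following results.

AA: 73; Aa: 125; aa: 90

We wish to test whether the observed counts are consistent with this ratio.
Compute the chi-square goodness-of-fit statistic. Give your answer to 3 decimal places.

7.021

Ratio total = 4. Expected counts: 288×1/4 = 72, 288×2/4 = 144, 288×1/4 = 72.
χ² = (73−72)²/72 + (125−144)²/144 + (90−72)²/72
   = 0.0139 + 2.5069 + 4.5000
Sum = 7.021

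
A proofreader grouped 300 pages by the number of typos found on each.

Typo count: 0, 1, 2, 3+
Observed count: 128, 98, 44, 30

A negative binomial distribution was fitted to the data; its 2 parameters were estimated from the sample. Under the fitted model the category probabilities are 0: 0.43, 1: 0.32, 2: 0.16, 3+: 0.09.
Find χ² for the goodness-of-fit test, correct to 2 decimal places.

Expected counts E_i = n·p_i: 300×0.43 = 129, 300×0.32 = 96, 300×0.16 = 48, 300×0.09 = 27.
0: (128 − 129)²/129 = 1/129 = 0.008
1: (98 − 96)²/96 = 4/96 = 0.042
2: (44 − 48)²/48 = 16/48 = 0.333
3+: (30 − 27)²/27 = 9/27 = 0.333
Sum = 0.72

0.72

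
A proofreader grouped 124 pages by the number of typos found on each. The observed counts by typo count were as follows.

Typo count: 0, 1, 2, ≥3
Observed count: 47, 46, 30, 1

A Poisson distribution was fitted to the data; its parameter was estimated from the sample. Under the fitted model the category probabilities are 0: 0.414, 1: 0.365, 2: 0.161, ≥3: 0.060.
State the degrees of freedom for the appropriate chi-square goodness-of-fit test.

2

There are k = 4 categories and 1 parameter estimated from the data, so df = 4 − 1 − 1 = 2.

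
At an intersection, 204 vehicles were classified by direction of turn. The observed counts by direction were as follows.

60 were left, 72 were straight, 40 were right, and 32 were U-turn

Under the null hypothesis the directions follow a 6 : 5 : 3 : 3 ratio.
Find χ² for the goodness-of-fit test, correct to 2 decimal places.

Ratio total = 17. Expected counts: 204×6/17 = 72, 204×5/17 = 60, 204×3/17 = 36, 204×3/17 = 36.
left: (60 − 72)²/72 = 144/72 = 2.000
straight: (72 − 60)²/60 = 144/60 = 2.400
right: (40 − 36)²/36 = 16/36 = 0.444
U-turn: (32 − 36)²/36 = 16/36 = 0.444
Sum = 5.29

5.29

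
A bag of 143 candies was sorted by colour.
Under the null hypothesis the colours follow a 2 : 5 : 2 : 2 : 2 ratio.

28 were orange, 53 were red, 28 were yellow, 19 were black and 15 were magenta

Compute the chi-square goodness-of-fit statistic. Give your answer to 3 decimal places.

5.982

Ratio total = 13. Expected counts: 143×2/13 = 22, 143×5/13 = 55, 143×2/13 = 22, 143×2/13 = 22, 143×2/13 = 22.
cat          O        E   (O−E)²/E
orange      28       22     1.6364
red         53       55     0.0727
yellow      28       22     1.6364
black       19       22     0.4091
magenta     15       22     2.2273
Sum = 5.982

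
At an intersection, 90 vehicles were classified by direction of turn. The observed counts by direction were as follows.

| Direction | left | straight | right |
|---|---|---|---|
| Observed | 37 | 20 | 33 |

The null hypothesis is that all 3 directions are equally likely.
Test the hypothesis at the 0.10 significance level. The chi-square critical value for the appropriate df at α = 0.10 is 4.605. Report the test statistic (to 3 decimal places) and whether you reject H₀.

Expected count for each of the 3 categories: 90/3 = 30.
χ² = (37−30)²/30 + (20−30)²/30 + (33−30)²/30
   = 1.6333 + 3.3333 + 0.3000
Sum = 5.267
df = 2. Since 5.267 > 4.605, we reject H₀.

5.267; reject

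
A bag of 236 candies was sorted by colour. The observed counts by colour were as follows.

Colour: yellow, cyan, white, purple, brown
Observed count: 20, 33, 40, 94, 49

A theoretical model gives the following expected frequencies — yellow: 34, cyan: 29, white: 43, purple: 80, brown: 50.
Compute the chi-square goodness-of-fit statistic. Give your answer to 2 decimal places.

9.00

χ² = (20−34)²/34 + (33−29)²/29 + (40−43)²/43 + (94−80)²/80 + (49−50)²/50
   = 5.765 + 0.552 + 0.209 + 2.450 + 0.020
Sum = 9.00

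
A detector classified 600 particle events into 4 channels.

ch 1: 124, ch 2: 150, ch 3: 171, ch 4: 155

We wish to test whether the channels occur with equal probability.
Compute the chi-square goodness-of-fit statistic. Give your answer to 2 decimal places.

7.61

Under H₀ each category has probability 1/4, so each expected count is 600/4 = 150.
cat         O        E   (O−E)²/E
ch 1      124      150      4.507
ch 2      150      150      0.000
ch 3      171      150      2.940
ch 4      155      150      0.167
Sum = 7.61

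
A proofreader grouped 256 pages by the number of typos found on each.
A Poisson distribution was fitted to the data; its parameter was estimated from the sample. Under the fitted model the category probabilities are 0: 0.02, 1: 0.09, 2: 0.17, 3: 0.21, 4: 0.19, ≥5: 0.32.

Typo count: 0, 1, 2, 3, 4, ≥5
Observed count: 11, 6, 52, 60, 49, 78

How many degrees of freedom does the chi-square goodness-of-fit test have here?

4

There are k = 6 categories and 1 parameter estimated from the data, so df = 6 − 1 − 1 = 4.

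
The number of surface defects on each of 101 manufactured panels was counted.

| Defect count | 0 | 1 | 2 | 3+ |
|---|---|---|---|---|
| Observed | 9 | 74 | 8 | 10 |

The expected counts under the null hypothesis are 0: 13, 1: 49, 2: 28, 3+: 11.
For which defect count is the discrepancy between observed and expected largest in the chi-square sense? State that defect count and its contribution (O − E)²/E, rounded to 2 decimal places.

2, 14.29

0: (9 − 13)²/13 = 16/13 = 1.231
1: (74 − 49)²/49 = 625/49 = 12.755
2: (8 − 28)²/28 = 400/28 = 14.286
3+: (10 − 11)²/11 = 1/11 = 0.091
The largest term is for 2: 14.29.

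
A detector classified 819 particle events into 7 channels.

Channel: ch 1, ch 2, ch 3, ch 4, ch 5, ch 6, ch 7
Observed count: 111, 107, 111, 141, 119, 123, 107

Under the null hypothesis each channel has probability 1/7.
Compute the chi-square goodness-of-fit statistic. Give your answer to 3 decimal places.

Under H₀ each category has probability 1/7, so each expected count is 819/7 = 117.
cat         O        E   (O−E)²/E
ch 1      111      117     0.3077
ch 2      107      117     0.8547
ch 3      111      117     0.3077
ch 4      141      117     4.9231
ch 5      119      117     0.0342
ch 6      123      117     0.3077
ch 7      107      117     0.8547
Sum = 7.590

7.590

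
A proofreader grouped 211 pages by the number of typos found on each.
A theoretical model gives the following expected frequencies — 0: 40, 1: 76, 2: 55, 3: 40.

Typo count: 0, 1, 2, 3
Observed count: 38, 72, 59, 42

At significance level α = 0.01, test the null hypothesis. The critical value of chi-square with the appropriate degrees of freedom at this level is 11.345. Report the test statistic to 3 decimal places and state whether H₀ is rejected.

cat         O        E   (O−E)²/E
0          38       40     0.1000
1          72       76     0.2105
2          59       55     0.2909
3          42       40     0.1000
Sum = 0.701
df = 3. Since 0.701 < 11.345, we do not reject H₀.

0.701; do not reject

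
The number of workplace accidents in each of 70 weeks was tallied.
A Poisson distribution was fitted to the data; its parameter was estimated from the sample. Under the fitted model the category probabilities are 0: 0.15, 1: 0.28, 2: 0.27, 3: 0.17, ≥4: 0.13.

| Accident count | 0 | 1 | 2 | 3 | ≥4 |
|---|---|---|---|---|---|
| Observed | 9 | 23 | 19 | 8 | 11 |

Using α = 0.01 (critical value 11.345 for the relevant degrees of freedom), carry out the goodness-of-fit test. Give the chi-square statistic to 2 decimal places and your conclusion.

Expected counts E_i = n·p_i: 70×0.15 = 10.5, 70×0.28 = 19.6, 70×0.27 = 18.9, 70×0.17 = 11.9, 70×0.13 = 9.1.
0: (9 − 10.5)²/10.5 = 2.25/10.5 = 0.214
1: (23 − 19.6)²/19.6 = 11.56/19.6 = 0.590
2: (19 − 18.9)²/18.9 = 0.01/18.9 = 0.001
3: (8 − 11.9)²/11.9 = 15.21/11.9 = 1.278
≥4: (11 − 9.1)²/9.1 = 3.61/9.1 = 0.397
Sum = 2.48
df = 3. Since 2.48 < 11.345, we do not reject H₀.

2.48; do not reject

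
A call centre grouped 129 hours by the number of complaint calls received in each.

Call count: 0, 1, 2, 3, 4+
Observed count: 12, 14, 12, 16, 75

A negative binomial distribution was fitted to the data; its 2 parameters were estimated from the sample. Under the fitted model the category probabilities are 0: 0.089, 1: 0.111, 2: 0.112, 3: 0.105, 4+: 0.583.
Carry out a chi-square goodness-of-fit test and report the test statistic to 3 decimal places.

0.891

Expected counts E_i = n·p_i: 129×0.089 = 11.481, 129×0.111 = 14.319, 129×0.112 = 14.448, 129×0.105 = 13.545, 129×0.583 = 75.207.
χ² = (12−11.481)²/11.481 + (14−14.319)²/14.319 + (12−14.448)²/14.448 + (16−13.545)²/13.545 + (75−75.207)²/75.207
   = 0.0235 + 0.0071 + 0.4148 + 0.4450 + 0.0006
Sum = 0.891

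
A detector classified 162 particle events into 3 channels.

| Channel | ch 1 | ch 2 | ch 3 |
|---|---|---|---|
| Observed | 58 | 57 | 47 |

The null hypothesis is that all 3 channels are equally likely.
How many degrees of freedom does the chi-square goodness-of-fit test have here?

There are k = 3 categories and no parameters were estimated from the data, so df = 3 − 1 = 2.

2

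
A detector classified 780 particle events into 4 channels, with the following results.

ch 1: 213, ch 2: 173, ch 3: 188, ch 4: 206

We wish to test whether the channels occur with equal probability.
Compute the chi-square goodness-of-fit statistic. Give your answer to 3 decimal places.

Under H₀ each category has probability 1/4, so each expected count is 780/4 = 195.
χ² = (213−195)²/195 + (173−195)²/195 + (188−195)²/195 + (206−195)²/195
   = 1.6615 + 2.4821 + 0.2513 + 0.6205
Sum = 5.015

5.015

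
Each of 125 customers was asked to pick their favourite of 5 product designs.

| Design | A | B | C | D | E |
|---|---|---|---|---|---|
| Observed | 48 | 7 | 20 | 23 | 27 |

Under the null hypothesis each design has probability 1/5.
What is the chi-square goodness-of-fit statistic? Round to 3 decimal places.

Under H₀ each category has probability 1/5, so each expected count is 125/5 = 25.
A: (48 − 25)²/25 = 529/25 = 21.1600
B: (7 − 25)²/25 = 324/25 = 12.9600
C: (20 − 25)²/25 = 25/25 = 1.0000
D: (23 − 25)²/25 = 4/25 = 0.1600
E: (27 − 25)²/25 = 4/25 = 0.1600
Sum = 35.440

35.440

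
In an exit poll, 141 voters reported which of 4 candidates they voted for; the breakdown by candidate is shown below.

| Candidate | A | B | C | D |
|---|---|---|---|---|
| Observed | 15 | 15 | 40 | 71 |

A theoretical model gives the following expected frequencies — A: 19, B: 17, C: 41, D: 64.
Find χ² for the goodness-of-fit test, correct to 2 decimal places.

A: (15 − 19)²/19 = 16/19 = 0.842
B: (15 − 17)²/17 = 4/17 = 0.235
C: (40 − 41)²/41 = 1/41 = 0.024
D: (71 − 64)²/64 = 49/64 = 0.766
Sum = 1.87

1.87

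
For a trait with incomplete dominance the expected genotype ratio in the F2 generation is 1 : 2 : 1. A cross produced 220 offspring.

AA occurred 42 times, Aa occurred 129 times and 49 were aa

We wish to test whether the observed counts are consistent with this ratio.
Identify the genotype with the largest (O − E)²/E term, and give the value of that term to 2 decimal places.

Ratio total = 4. Expected counts: 220×1/4 = 55, 220×2/4 = 110, 220×1/4 = 55.
cat         O        E   (O−E)²/E
AA         42       55      3.073
Aa        129      110      3.282
aa         49       55      0.655
The largest term is for Aa: 3.28.

Aa, 3.28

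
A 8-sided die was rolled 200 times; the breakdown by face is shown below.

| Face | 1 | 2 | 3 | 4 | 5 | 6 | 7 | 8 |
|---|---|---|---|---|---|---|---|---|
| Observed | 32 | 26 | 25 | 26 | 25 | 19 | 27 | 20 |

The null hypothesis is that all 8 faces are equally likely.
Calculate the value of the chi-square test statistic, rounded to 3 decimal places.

4.640

Under H₀ each category has probability 1/8, so each expected count is 200/8 = 25.
χ² = (32−25)²/25 + (26−25)²/25 + (25−25)²/25 + (26−25)²/25 + (25−25)²/25 + (19−25)²/25 + (27−25)²/25 + (20−25)²/25
   = 1.9600 + 0.0400 + 0.0000 + 0.0400 + 0.0000 + 1.4400 + 0.1600 + 1.0000
Sum = 4.640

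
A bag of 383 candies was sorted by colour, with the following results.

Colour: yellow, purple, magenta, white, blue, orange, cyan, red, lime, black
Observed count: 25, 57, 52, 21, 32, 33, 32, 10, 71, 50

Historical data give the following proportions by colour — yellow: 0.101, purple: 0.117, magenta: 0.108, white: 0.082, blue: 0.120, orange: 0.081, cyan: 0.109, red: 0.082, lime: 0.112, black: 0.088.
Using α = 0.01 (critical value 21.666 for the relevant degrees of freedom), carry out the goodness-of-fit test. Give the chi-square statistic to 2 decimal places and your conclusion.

61.86; reject

Expected counts E_i = n·p_i: 383×0.101 = 38.683, 383×0.117 = 44.811, 383×0.108 = 41.364, 383×0.082 = 31.406, 383×0.120 = 45.96, 383×0.081 = 31.023, 383×0.109 = 41.747, 383×0.082 = 31.406, 383×0.112 = 42.896, 383×0.088 = 33.704.
χ² = (25−38.683)²/38.683 + (57−44.811)²/44.811 + (52−41.364)²/41.364 + (21−31.406)²/31.406 + (32−45.96)²/45.96 + (33−31.023)²/31.023 + (32−41.747)²/41.747 + (10−31.406)²/31.406 + (71−42.896)²/42.896 + (50−33.704)²/33.704
   = 4.840 + 3.316 + 2.735 + 3.448 + 4.240 + 0.126 + 2.276 + 14.590 + 18.413 + 7.879
Sum = 61.86
df = 9. Since 61.86 > 21.666, we reject H₀.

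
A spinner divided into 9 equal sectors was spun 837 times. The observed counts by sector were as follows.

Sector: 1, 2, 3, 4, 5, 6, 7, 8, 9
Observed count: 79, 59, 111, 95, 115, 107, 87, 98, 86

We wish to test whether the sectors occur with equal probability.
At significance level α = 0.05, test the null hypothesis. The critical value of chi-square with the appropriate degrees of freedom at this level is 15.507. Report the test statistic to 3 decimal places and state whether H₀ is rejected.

Under H₀ each category has probability 1/9, so each expected count is 837/9 = 93.
cat         O        E   (O−E)²/E
1          79       93     2.1075
2          59       93    12.4301
3         111       93     3.4839
4          95       93     0.0430
5         115       93     5.2043
6         107       93     2.1075
7          87       93     0.3871
8          98       93     0.2688
9          86       93     0.5269
Sum = 26.559
df = 8. Since 26.559 > 15.507, we reject H₀.

26.559; reject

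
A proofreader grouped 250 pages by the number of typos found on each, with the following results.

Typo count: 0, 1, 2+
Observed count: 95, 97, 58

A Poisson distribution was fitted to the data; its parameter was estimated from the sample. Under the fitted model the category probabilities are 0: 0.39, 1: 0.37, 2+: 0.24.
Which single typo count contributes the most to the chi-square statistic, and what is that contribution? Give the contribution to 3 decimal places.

1, 0.219

Expected counts E_i = n·p_i: 250×0.39 = 97.5, 250×0.37 = 92.5, 250×0.24 = 60.
0: (95 − 97.5)²/97.5 = 6.25/97.5 = 0.0641
1: (97 − 92.5)²/92.5 = 20.25/92.5 = 0.2189
2+: (58 − 60)²/60 = 4/60 = 0.0667
The largest term is for 1: 0.219.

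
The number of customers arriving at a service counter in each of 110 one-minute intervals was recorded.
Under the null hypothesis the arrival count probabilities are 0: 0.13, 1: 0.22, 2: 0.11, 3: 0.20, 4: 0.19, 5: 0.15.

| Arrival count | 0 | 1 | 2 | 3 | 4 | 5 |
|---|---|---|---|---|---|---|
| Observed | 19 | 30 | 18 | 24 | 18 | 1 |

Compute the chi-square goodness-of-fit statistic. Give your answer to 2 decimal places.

Expected counts E_i = n·p_i: 110×0.13 = 14.3, 110×0.22 = 24.2, 110×0.11 = 12.1, 110×0.20 = 22, 110×0.19 = 20.9, 110×0.15 = 16.5.
0: (19 − 14.3)²/14.3 = 22.09/14.3 = 1.545
1: (30 − 24.2)²/24.2 = 33.64/24.2 = 1.390
2: (18 − 12.1)²/12.1 = 34.81/12.1 = 2.877
3: (24 − 22)²/22 = 4/22 = 0.182
4: (18 − 20.9)²/20.9 = 8.41/20.9 = 0.402
5: (1 − 16.5)²/16.5 = 240.25/16.5 = 14.561
Sum = 20.96

20.96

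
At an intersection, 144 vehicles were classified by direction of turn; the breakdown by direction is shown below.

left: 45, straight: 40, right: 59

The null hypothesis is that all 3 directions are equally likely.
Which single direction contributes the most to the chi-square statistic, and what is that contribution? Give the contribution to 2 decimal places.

right, 2.52

Expected count for each of the 3 categories: 144/3 = 48.
χ² = (45−48)²/48 + (40−48)²/48 + (59−48)²/48
   = 0.188 + 1.333 + 2.521
The largest term is for right: 2.52.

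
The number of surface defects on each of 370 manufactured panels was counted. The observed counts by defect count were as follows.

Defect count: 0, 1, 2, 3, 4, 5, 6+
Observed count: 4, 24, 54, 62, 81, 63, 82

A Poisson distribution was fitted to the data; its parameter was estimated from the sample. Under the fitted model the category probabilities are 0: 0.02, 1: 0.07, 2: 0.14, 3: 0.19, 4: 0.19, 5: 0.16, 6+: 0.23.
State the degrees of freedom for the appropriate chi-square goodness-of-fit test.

There are k = 7 categories and 1 parameter estimated from the data, so df = 7 − 1 − 1 = 5.

5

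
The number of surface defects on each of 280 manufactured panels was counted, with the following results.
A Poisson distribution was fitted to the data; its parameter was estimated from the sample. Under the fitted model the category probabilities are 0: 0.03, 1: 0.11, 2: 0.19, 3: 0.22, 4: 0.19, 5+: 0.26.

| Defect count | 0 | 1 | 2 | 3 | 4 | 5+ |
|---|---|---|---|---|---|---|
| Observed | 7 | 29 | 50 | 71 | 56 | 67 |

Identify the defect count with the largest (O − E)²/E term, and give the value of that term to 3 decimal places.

3, 1.434

Expected counts E_i = n·p_i: 280×0.03 = 8.4, 280×0.11 = 30.8, 280×0.19 = 53.2, 280×0.22 = 61.6, 280×0.19 = 53.2, 280×0.26 = 72.8.
cat         O        E   (O−E)²/E
0           7      8.4     0.2333
1          29     30.8     0.1052
2          50     53.2     0.1925
3          71     61.6     1.4344
4          56     53.2     0.1474
5+         67     72.8     0.4621
The largest term is for 3: 1.434.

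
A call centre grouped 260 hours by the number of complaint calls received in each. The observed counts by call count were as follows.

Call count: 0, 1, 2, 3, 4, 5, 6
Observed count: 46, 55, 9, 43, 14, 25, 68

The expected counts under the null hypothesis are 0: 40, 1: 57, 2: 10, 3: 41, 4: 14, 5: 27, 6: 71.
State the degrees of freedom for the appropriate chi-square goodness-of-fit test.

There are k = 7 categories and no parameters were estimated from the data, so df = 7 − 1 = 6.

6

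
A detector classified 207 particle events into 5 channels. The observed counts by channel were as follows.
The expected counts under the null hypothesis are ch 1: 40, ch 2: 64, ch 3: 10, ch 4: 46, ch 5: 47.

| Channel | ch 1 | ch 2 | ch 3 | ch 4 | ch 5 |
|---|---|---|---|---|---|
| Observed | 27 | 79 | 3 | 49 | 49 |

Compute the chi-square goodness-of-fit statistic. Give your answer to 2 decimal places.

12.92

χ² = (27−40)²/40 + (79−64)²/64 + (3−10)²/10 + (49−46)²/46 + (49−47)²/47
   = 4.225 + 3.516 + 4.900 + 0.196 + 0.085
Sum = 12.92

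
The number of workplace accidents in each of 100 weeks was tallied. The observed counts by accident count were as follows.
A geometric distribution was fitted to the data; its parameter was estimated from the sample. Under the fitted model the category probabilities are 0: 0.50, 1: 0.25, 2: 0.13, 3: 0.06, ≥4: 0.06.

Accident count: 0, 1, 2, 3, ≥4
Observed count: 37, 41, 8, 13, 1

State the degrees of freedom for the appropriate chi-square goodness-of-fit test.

There are k = 5 categories and 1 parameter estimated from the data, so df = 5 − 1 − 1 = 3.

3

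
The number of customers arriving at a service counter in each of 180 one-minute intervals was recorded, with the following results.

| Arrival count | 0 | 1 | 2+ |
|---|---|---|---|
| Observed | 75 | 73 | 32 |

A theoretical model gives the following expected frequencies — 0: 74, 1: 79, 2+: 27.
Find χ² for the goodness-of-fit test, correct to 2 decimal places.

cat         O        E   (O−E)²/E
0          75       74      0.014
1          73       79      0.456
2+         32       27      0.926
Sum = 1.40

1.40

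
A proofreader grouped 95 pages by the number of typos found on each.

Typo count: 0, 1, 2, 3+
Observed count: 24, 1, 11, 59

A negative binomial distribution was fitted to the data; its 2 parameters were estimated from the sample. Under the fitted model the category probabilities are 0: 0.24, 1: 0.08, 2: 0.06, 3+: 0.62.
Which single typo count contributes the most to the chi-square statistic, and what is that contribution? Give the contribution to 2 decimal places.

Expected counts E_i = n·p_i: 95×0.24 = 22.8, 95×0.08 = 7.6, 95×0.06 = 5.7, 95×0.62 = 58.9.
χ² = (24−22.8)²/22.8 + (1−7.6)²/7.6 + (11−5.7)²/5.7 + (59−58.9)²/58.9
   = 0.063 + 5.732 + 4.928 + 0.000
The largest term is for 1: 5.73.

1, 5.73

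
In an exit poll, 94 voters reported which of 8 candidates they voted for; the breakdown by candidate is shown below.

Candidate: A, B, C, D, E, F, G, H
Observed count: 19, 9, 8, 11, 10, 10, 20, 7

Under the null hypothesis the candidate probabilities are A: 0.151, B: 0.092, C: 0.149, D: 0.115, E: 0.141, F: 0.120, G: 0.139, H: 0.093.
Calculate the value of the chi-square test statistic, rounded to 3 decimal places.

Expected counts E_i = n·p_i: 94×0.151 = 14.194, 94×0.092 = 8.648, 94×0.149 = 14.006, 94×0.115 = 10.81, 94×0.141 = 13.254, 94×0.120 = 11.28, 94×0.139 = 13.066, 94×0.093 = 8.742.
A: (19 − 14.194)²/14.194 = 23.097636/14.194 = 1.6273
B: (9 − 8.648)²/8.648 = 0.123904/8.648 = 0.0143
C: (8 − 14.006)²/14.006 = 36.072036/14.006 = 2.5755
D: (11 − 10.81)²/10.81 = 0.0361/10.81 = 0.0033
E: (10 − 13.254)²/13.254 = 10.588516/13.254 = 0.7989
F: (10 − 11.28)²/11.28 = 1.6384/11.28 = 0.1452
G: (20 − 13.066)²/13.066 = 48.080356/13.066 = 3.6798
H: (7 − 8.742)²/8.742 = 3.034564/8.742 = 0.3471
Sum = 9.191

9.191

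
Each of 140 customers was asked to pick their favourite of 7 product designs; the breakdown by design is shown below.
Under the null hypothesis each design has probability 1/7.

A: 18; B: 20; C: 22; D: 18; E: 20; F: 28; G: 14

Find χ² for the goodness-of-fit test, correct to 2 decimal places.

5.60

Expected count for each of the 7 categories: 140/7 = 20.
cat         O        E   (O−E)²/E
A          18       20      0.200
B          20       20      0.000
C          22       20      0.200
D          18       20      0.200
E          20       20      0.000
F          28       20      3.200
G          14       20      1.800
Sum = 5.60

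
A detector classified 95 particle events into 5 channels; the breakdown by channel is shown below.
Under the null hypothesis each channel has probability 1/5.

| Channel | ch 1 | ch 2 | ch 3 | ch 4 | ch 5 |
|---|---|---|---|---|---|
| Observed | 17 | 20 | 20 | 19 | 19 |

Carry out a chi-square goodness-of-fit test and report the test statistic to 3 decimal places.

0.316

Expected count for each of the 5 categories: 95/5 = 19.
cat         O        E   (O−E)²/E
ch 1       17       19     0.2105
ch 2       20       19     0.0526
ch 3       20       19     0.0526
ch 4       19       19     0.0000
ch 5       19       19     0.0000
Sum = 0.316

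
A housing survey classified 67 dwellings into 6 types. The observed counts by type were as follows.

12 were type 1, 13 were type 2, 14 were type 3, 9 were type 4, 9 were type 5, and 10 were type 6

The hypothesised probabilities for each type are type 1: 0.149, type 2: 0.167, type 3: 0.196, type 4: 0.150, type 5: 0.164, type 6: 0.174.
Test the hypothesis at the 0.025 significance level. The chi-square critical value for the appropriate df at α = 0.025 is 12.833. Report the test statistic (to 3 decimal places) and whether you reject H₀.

1.463; do not reject

Expected counts E_i = n·p_i: 67×0.149 = 9.983, 67×0.167 = 11.189, 67×0.196 = 13.132, 67×0.150 = 10.05, 67×0.164 = 10.988, 67×0.174 = 11.658.
cat         O        E   (O−E)²/E
type 1     12    9.983     0.4075
type 2     13   11.189     0.2931
type 3     14   13.132     0.0574
type 4      9    10.05     0.1097
type 5      9   10.988     0.3597
type 6     10   11.658     0.2358
Sum = 1.463
df = 5. Since 1.463 < 12.833, we do not reject H₀.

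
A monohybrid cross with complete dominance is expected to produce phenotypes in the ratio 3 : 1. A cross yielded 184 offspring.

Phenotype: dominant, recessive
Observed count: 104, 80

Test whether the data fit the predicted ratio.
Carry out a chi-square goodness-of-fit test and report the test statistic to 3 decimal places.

Ratio total = 4. Expected counts: 184×3/4 = 138, 184×1/4 = 46.
dominant: (104 − 138)²/138 = 1156/138 = 8.3768
recessive: (80 − 46)²/46 = 1156/46 = 25.1304
Sum = 33.507

33.507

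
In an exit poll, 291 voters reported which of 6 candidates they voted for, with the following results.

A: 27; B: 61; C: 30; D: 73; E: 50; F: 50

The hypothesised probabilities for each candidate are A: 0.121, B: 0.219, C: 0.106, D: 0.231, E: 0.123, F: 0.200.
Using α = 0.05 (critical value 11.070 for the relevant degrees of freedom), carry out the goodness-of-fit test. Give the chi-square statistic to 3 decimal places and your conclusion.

9.346; do not reject

Expected counts E_i = n·p_i: 291×0.121 = 35.211, 291×0.219 = 63.729, 291×0.106 = 30.846, 291×0.231 = 67.221, 291×0.123 = 35.793, 291×0.200 = 58.2.
A: (27 − 35.211)²/35.211 = 67.420521/35.211 = 1.9148
B: (61 − 63.729)²/63.729 = 7.447441/63.729 = 0.1169
C: (30 − 30.846)²/30.846 = 0.715716/30.846 = 0.0232
D: (73 − 67.221)²/67.221 = 33.396841/67.221 = 0.4968
E: (50 − 35.793)²/35.793 = 201.838849/35.793 = 5.6391
F: (50 − 58.2)²/58.2 = 67.24/58.2 = 1.1553
Sum = 9.346
df = 5. Since 9.346 < 11.070, we do not reject H₀.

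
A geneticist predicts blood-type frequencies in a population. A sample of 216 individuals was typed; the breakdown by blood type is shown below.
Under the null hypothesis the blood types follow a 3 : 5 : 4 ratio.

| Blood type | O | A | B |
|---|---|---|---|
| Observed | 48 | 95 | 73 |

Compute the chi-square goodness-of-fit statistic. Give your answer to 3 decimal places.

0.958

Ratio total = 12. Expected counts: 216×3/12 = 54, 216×5/12 = 90, 216×4/12 = 72.
O: (48 − 54)²/54 = 36/54 = 0.6667
A: (95 − 90)²/90 = 25/90 = 0.2778
B: (73 − 72)²/72 = 1/72 = 0.0139
Sum = 0.958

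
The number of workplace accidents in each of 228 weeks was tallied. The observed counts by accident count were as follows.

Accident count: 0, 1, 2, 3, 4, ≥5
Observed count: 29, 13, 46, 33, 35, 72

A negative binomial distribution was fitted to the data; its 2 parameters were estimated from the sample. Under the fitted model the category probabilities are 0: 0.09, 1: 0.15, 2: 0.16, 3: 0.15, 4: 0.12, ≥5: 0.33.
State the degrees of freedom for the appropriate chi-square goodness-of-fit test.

There are k = 6 categories and 2 parameters estimated from the data, so df = 6 − 1 − 2 = 3.

3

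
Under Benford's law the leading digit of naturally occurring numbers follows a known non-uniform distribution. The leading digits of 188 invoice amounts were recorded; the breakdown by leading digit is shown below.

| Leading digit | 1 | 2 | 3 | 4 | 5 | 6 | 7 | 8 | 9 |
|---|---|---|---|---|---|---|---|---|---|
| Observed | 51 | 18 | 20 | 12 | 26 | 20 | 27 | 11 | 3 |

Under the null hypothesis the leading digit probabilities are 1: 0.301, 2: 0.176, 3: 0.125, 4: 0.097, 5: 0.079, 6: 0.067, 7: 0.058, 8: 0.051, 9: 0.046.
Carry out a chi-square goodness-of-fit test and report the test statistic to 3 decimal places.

Expected counts E_i = n·p_i: 188×0.301 = 56.588, 188×0.176 = 33.088, 188×0.125 = 23.5, 188×0.097 = 18.236, 188×0.079 = 14.852, 188×0.067 = 12.596, 188×0.058 = 10.904, 188×0.051 = 9.588, 188×0.046 = 8.648.
χ² = (51−56.588)²/56.588 + (18−33.088)²/33.088 + (20−23.5)²/23.5 + (12−18.236)²/18.236 + (26−14.852)²/14.852 + (20−12.596)²/12.596 + (27−10.904)²/10.904 + (11−9.588)²/9.588 + (3−8.648)²/8.648
   = 0.5518 + 6.8801 + 0.5213 + 2.1325 + 8.3678 + 4.3521 + 23.7602 + 0.2079 + 3.6887
Sum = 50.462

50.462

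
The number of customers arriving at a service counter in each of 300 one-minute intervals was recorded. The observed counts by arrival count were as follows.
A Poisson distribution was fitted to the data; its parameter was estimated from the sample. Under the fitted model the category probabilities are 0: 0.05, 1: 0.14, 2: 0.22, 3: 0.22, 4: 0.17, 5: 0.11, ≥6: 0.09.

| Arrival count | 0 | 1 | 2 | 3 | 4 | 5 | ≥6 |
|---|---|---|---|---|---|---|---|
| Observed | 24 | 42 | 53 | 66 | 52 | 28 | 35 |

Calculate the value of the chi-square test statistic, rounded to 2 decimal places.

Expected counts E_i = n·p_i: 300×0.05 = 15, 300×0.14 = 42, 300×0.22 = 66, 300×0.22 = 66, 300×0.17 = 51, 300×0.11 = 33, 300×0.09 = 27.
cat         O        E   (O−E)²/E
0          24       15      5.400
1          42       42      0.000
2          53       66      2.561
3          66       66      0.000
4          52       51      0.020
5          28       33      0.758
≥6         35       27      2.370
Sum = 11.11

11.11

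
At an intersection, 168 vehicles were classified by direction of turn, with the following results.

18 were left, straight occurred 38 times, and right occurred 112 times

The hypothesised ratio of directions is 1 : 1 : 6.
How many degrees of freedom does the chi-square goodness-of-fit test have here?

There are k = 3 categories and no parameters were estimated from the data, so df = 3 − 1 = 2.

2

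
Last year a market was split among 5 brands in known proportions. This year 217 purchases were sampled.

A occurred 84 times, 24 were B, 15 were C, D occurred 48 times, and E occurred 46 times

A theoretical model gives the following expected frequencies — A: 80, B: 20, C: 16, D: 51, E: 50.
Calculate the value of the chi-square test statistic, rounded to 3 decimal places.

A: (84 − 80)²/80 = 16/80 = 0.2000
B: (24 − 20)²/20 = 16/20 = 0.8000
C: (15 − 16)²/16 = 1/16 = 0.0625
D: (48 − 51)²/51 = 9/51 = 0.1765
E: (46 − 50)²/50 = 16/50 = 0.3200
Sum = 1.559

1.559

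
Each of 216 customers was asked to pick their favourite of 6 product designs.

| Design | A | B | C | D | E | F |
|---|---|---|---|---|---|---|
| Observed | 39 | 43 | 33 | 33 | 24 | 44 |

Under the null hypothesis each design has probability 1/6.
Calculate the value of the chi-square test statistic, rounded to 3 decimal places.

Expected count for each of the 6 categories: 216/6 = 36.
χ² = (39−36)²/36 + (43−36)²/36 + (33−36)²/36 + (33−36)²/36 + (24−36)²/36 + (44−36)²/36
   = 0.2500 + 1.3611 + 0.2500 + 0.2500 + 4.0000 + 1.7778
Sum = 7.889

7.889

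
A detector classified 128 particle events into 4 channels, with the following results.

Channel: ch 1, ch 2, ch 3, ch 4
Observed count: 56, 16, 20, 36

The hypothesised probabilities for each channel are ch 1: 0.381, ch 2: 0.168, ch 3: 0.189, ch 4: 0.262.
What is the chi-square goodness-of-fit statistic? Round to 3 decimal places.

3.389

Expected counts E_i = n·p_i: 128×0.381 = 48.768, 128×0.168 = 21.504, 128×0.189 = 24.192, 128×0.262 = 33.536.
ch 1: (56 − 48.768)²/48.768 = 52.301824/48.768 = 1.0725
ch 2: (16 − 21.504)²/21.504 = 30.294016/21.504 = 1.4088
ch 3: (20 − 24.192)²/24.192 = 17.572864/24.192 = 0.7264
ch 4: (36 − 33.536)²/33.536 = 6.071296/33.536 = 0.1810
Sum = 3.389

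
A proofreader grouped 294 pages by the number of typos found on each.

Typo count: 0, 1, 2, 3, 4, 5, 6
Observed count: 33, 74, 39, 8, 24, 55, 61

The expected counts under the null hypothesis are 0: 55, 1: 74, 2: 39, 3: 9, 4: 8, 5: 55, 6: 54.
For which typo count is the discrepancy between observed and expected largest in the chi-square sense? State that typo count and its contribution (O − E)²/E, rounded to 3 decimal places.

0: (33 − 55)²/55 = 484/55 = 8.8000
1: (74 − 74)²/74 = 0/74 = 0.0000
2: (39 − 39)²/39 = 0/39 = 0.0000
3: (8 − 9)²/9 = 1/9 = 0.1111
4: (24 − 8)²/8 = 256/8 = 32.0000
5: (55 − 55)²/55 = 0/55 = 0.0000
6: (61 − 54)²/54 = 49/54 = 0.9074
The largest term is for 4: 32.000.

4, 32.000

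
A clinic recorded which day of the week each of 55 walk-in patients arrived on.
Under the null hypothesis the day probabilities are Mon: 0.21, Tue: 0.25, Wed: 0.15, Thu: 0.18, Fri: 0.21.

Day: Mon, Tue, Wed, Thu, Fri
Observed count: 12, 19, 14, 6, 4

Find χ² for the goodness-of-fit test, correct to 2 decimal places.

Expected counts E_i = n·p_i: 55×0.21 = 11.55, 55×0.25 = 13.75, 55×0.15 = 8.25, 55×0.18 = 9.9, 55×0.21 = 11.55.
Mon: (12 − 11.55)²/11.55 = 0.2025/11.55 = 0.018
Tue: (19 − 13.75)²/13.75 = 27.5625/13.75 = 2.005
Wed: (14 − 8.25)²/8.25 = 33.0625/8.25 = 4.008
Thu: (6 − 9.9)²/9.9 = 15.21/9.9 = 1.536
Fri: (4 − 11.55)²/11.55 = 57.0025/11.55 = 4.935
Sum = 12.50

12.50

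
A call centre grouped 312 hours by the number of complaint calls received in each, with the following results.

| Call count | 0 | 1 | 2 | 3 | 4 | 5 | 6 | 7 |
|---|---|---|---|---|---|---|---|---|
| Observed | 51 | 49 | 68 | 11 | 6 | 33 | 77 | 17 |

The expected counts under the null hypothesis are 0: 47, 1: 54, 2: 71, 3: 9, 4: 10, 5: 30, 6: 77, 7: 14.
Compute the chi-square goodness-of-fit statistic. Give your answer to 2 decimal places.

3.92

χ² = (51−47)²/47 + (49−54)²/54 + (68−71)²/71 + (11−9)²/9 + (6−10)²/10 + (33−30)²/30 + (77−77)²/77 + (17−14)²/14
   = 0.340 + 0.463 + 0.127 + 0.444 + 1.600 + 0.300 + 0.000 + 0.643
Sum = 3.92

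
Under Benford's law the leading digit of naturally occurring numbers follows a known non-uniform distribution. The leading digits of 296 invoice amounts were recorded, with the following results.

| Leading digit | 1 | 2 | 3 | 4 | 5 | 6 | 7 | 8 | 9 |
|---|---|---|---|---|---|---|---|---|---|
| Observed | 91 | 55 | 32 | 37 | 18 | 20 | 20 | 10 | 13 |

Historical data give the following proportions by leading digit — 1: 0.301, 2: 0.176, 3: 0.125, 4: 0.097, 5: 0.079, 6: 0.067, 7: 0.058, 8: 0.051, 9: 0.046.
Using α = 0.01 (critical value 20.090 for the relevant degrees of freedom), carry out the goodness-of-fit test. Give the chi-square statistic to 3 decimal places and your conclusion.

6.727; do not reject

Expected counts E_i = n·p_i: 296×0.301 = 89.096, 296×0.176 = 52.096, 296×0.125 = 37, 296×0.097 = 28.712, 296×0.079 = 23.384, 296×0.067 = 19.832, 296×0.058 = 17.168, 296×0.051 = 15.096, 296×0.046 = 13.616.
1: (91 − 89.096)²/89.096 = 3.625216/89.096 = 0.0407
2: (55 − 52.096)²/52.096 = 8.433216/52.096 = 0.1619
3: (32 − 37)²/37 = 25/37 = 0.6757
4: (37 − 28.712)²/28.712 = 68.690944/28.712 = 2.3924
5: (18 − 23.384)²/23.384 = 28.987456/23.384 = 1.2396
6: (20 − 19.832)²/19.832 = 0.028224/19.832 = 0.0014
7: (20 − 17.168)²/17.168 = 8.020224/17.168 = 0.4672
8: (10 − 15.096)²/15.096 = 25.969216/15.096 = 1.7203
9: (13 − 13.616)²/13.616 = 0.379456/13.616 = 0.0279
Sum = 6.727
df = 8. Since 6.727 < 20.090, we do not reject H₀.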